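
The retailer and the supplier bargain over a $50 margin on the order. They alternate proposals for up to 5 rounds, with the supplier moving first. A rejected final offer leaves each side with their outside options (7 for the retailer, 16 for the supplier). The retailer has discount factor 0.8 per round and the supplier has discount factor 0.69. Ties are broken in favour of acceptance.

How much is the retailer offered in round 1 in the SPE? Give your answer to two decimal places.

21.38

Solve by backward induction from round 5.
Round 5 (the supplier proposes): the retailer gets 7 if talks fail, so the supplier offers 7 and keeps 43.
Round 4 (the retailer proposes): the supplier can get 43 next round, worth 0.69 × 43 = 29.67 now. The retailer offers 29.67 and keeps 50 − 29.67 = 20.33.
Round 3 (the supplier proposes): the retailer can get 20.33 next round, worth 0.8 × 20.33 = 16.264 now; the supplier offers that and keeps 33.736.
Round 2 (the retailer proposes): the supplier can get 33.736 next round, worth 0.69 × 33.736 = 23.27784 now; the retailer offers that and keeps 26.72216.
Round 1 (the supplier proposes): the retailer can get 26.72216 next round, worth 0.8 × 26.72216 = 21.377728 now. The supplier offers 21.377728 and keeps 50 − 21.377728 = 28.622272.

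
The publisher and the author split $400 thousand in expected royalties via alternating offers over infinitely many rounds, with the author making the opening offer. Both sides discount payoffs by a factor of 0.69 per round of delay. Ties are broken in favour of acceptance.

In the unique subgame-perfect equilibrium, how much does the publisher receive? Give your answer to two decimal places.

When the author proposes, the publisher accepts any offer worth at least 0.69 times what the publisher would get by proposing next round; and vice versa.
This gives x = 400 − 0.69y and y = 400 − 0.69x, where x and y are each side's share when it proposes.
Hence (1 − 0.69·0.69)x = 400(1 − 0.69), i.e. 0.5239·x = 124.
x ≈ 236.6864; the publisher's share is 400 − x ≈ 163.3136.

163.31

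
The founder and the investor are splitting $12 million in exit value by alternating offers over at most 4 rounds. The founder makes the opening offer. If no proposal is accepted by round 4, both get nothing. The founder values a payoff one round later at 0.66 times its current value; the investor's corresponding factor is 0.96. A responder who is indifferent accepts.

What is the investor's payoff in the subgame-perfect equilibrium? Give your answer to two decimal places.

Work backward from the last round.
Round 4 (the investor proposes): the founder will accept anything ≥ 0, so the investor offers 0 and keeps 12.
Round 3 (the founder proposes): the investor can get 12 next round, worth 0.96 × 12 = 11.52 now; the founder offers that and keeps 0.48.
Round 2 (the investor proposes): the founder can get 0.48 next round, worth 0.66 × 0.48 = 0.3168 now, so the investor offers 0.3168, keeping 11.6832.
Round 1 (the founder proposes): the investor can get 11.6832 next round, worth 0.96 × 11.6832 = 11.215872 now; the founder offers that and keeps 0.784128.

11.22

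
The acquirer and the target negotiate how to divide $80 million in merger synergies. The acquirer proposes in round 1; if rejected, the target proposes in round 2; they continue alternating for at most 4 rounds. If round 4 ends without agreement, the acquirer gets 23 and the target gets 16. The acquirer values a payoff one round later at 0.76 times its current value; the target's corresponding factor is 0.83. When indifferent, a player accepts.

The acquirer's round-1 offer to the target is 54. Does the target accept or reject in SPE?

Accept

Round 4 (the target proposes): the acquirer gets 23 if talks fail, so the target offers 23 and keeps 57.
Round 3 (the acquirer proposes): the target can get 57 next round, worth 0.83 × 57 = 47.31 now. The acquirer offers 47.31 and keeps 80 − 47.31 = 32.69.
Round 2 (the target proposes): the acquirer can get 32.69 next round, worth 0.76 × 32.69 = 24.8444 now, so the target offers 24.8444, keeping 55.1556.
So by rejecting in round 1, the target gets 55.1556 next round, worth 0.83 × 55.1556 = 45.779148 now.
Offer 54 ≥ 45.779148, so the target accepts.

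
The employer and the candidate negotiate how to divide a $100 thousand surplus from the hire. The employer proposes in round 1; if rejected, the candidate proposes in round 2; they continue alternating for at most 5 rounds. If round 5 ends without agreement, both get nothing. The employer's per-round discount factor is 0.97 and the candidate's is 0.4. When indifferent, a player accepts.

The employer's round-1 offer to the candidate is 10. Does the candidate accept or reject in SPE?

Round 5 (the employer proposes): the candidate will accept anything ≥ 0, so the employer offers 0 and keeps 100.
Round 4 (the candidate proposes): the employer can get 100 next round, worth 0.97 × 100 = 97 now. The candidate offers 97 and keeps 100 − 97 = 3.
Round 3 (the employer proposes): the candidate can get 3 next round, worth 0.4 × 3 = 1.2 now. The employer offers 1.2 and keeps 100 − 1.2 = 98.8.
Round 2 (the candidate proposes): the employer can get 98.8 next round, worth 0.97 × 98.8 = 95.836 now, so the candidate offers 95.836, keeping 4.164.
So by rejecting in round 1, the candidate gets 4.164 next round, worth 0.4 × 4.164 = 1.6656 now.
Offer 10 ≥ 1.6656, so the candidate accepts.

Accept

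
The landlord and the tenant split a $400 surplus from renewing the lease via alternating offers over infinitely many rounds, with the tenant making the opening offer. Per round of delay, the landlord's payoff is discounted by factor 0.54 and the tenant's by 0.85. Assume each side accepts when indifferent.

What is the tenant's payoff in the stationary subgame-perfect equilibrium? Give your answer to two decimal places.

When the tenant proposes, the landlord accepts any offer worth at least 0.54 times what the landlord would get by proposing next round; and vice versa.
This gives x = 400 − 0.54y and y = 400 − 0.85x, where x and y are each side's share when it proposes.
Hence (1 − 0.54·0.85)x = 400(1 − 0.54), i.e. 0.541·x = 184.
x ≈ 340.1109; the landlord's share is 400 − x ≈ 59.8891.

340.11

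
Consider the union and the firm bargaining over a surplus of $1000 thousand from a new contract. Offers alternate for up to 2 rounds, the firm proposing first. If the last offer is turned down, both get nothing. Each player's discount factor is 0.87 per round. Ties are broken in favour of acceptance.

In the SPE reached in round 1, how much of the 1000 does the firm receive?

130

Round 2 (the union proposes): rejection yields 0 for the firm; the union offers 0 and keeps 1000.
Round 1 (the firm proposes): the union can get 1000 next round, worth 0.87 × 1000 = 870 now. The firm offers 870 and keeps 1000 − 870 = 130.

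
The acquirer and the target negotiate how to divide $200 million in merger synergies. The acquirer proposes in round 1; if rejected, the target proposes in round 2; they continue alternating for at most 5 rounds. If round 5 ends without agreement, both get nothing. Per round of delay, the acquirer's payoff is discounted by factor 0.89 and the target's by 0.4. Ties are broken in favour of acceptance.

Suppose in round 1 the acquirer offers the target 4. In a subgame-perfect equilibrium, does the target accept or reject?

Round 5 (the acquirer proposes): rejection yields 0 for the target; the acquirer offers 0 and keeps 200.
Round 4 (the target proposes): the acquirer can get 200 next round, worth 0.89 × 200 = 178 now, so the target offers 178, keeping 22.
Round 3 (the acquirer proposes): the target can get 22 next round, worth 0.4 × 22 = 8.8 now, so the acquirer offers 8.8, keeping 191.2.
Round 2 (the target proposes): the acquirer can get 191.2 next round, worth 0.89 × 191.2 = 170.168 now. The target offers 170.168 and keeps 200 − 170.168 = 29.832.
So by rejecting in round 1, the target gets 29.832 next round, worth 0.4 × 29.832 = 11.9328 now.
Offer 4 < 11.9328, so the target rejects.

Reject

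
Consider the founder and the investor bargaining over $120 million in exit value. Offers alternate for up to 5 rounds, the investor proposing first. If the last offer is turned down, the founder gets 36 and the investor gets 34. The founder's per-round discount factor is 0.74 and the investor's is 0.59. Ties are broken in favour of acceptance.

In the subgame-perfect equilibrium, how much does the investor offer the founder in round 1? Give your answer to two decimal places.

59.17

Round 5 (the investor proposes): the founder gets 36 if talks fail, so the investor offers 36 and keeps 84.
Round 4 (the founder proposes): the investor can get 84 next round, worth 0.59 × 84 = 49.56 now. The founder offers 49.56 and keeps 120 − 49.56 = 70.44.
Round 3 (the investor proposes): the founder can get 70.44 next round, worth 0.74 × 70.44 = 52.1256 now. The investor offers 52.1256 and keeps 120 − 52.1256 = 67.8744.
Round 2 (the founder proposes): the investor can get 67.8744 next round, worth 0.59 × 67.8744 = 40.045896 now. The founder offers 40.045896 and keeps 120 − 40.045896 = 79.954104.
Round 1 (the investor proposes): the founder can get 79.954104 next round, worth 0.74 × 79.954104 = 59.16603696 now. The investor offers 59.16603696 and keeps 120 − 59.16603696 = 60.83396304.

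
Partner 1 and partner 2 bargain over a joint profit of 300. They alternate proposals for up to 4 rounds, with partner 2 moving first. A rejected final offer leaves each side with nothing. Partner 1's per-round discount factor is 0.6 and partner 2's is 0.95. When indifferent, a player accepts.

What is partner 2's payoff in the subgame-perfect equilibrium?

Round 4 (partner 1 proposes): partner 2 will accept anything ≥ 0, so partner 1 offers 0 and keeps 300.
Round 3 (partner 2 proposes): partner 1 can get 300 next round, worth 0.6 × 300 = 180 now; partner 2 offers that and keeps 120.
Round 2 (partner 1 proposes): partner 2 can get 120 next round, worth 0.95 × 120 = 114 now. Partner 1 offers 114 and keeps 300 − 114 = 186.
Round 1 (partner 2 proposes): partner 1 can get 186 next round, worth 0.6 × 186 = 111.6 now; partner 2 offers that and keeps 188.4.

188.4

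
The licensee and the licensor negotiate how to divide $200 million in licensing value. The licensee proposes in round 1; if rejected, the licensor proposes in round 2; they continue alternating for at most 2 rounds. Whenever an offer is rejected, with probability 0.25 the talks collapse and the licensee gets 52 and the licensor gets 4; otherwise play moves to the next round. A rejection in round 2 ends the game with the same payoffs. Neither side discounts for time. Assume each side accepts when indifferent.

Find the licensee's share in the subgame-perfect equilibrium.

Round 2 (the licensor proposes): the licensee gets 52 if talks fail, so the licensor offers 52 and keeps 148.
Round 1 (the licensee proposes): rejecting gives the licensor an expected 0.75 × 148 + 0.25 × 4 = 112. The licensee offers 112 and keeps 200 − 112 = 88.

88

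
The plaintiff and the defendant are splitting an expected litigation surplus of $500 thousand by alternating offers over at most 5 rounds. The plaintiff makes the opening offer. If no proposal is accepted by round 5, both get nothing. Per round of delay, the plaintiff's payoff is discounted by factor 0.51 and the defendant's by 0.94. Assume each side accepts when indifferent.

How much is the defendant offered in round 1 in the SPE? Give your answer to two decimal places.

340.71

Round 5 (the plaintiff proposes): rejection yields 0 for the defendant; the plaintiff offers 0 and keeps 500.
Round 4 (the defendant proposes): the plaintiff can get 500 next round, worth 0.51 × 500 = 255 now. The defendant offers 255 and keeps 500 − 255 = 245.
Round 3 (the plaintiff proposes): the defendant can get 245 next round, worth 0.94 × 245 = 230.3 now; the plaintiff offers that and keeps 269.7.
Round 2 (the defendant proposes): the plaintiff can get 269.7 next round, worth 0.51 × 269.7 = 137.547 now. The defendant offers 137.547 and keeps 500 − 137.547 = 362.453.
Round 1 (the plaintiff proposes): the defendant can get 362.453 next round, worth 0.94 × 362.453 = 340.70582 now; the plaintiff offers that and keeps 159.29418.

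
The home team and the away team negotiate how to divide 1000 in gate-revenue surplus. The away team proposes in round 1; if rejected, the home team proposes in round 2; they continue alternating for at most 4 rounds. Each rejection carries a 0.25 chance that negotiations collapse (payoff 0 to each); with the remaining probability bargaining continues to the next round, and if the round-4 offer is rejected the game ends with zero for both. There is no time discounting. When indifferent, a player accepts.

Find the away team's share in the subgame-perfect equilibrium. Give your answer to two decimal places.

Round 4 (the home team proposes): rejection yields 0 for the away team; the home team offers 0 and keeps 1000.
Round 3 (the away team proposes): rejecting gives the home team an expected 0.75 × 1000 = 750, so the away team offers 750, keeping 250.
Round 2 (the home team proposes): rejecting gives the away team an expected 0.75 × 250 = 187.5; the home team offers that and keeps 812.5.
Round 1 (the away team proposes): rejecting gives the home team an expected 0.75 × 812.5 = 609.375, so the away team offers 609.375, keeping 390.625.

390.63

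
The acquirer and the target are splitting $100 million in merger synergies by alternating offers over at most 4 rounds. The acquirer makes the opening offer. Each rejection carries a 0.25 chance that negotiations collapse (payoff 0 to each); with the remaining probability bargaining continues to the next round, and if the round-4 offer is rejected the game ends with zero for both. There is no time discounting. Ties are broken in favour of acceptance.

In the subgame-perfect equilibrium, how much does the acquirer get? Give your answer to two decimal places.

39.06

Round 4 (the target proposes): the acquirer will accept anything ≥ 0, so the target offers 0 and keeps 100.
Round 3 (the acquirer proposes): rejecting gives the target an expected 0.75 × 100 = 75, so the acquirer offers 75, keeping 25.
Round 2 (the target proposes): rejecting gives the acquirer an expected 0.75 × 25 = 18.75, so the target offers 18.75, keeping 81.25.
Round 1 (the acquirer proposes): rejecting gives the target an expected 0.75 × 81.25 = 60.9375, so the acquirer offers 60.9375, keeping 39.0625.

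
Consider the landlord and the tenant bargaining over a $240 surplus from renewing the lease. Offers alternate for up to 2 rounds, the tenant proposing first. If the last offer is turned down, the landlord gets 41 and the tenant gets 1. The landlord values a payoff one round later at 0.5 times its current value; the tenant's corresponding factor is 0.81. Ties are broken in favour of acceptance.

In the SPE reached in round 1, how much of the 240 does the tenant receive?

120.5

Round 2 (the landlord proposes): the tenant gets 1 if talks fail, so the landlord offers 1 and keeps 239.
Round 1 (the tenant proposes): the landlord can get 239 next round, worth 0.5 × 239 = 119.5 now. The tenant offers 119.5 and keeps 240 − 119.5 = 120.5.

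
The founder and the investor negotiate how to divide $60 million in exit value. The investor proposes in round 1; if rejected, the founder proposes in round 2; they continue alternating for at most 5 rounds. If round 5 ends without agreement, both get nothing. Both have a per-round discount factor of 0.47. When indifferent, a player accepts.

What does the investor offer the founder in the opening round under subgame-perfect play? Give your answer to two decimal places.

Round 5 (the investor proposes): the founder will accept anything ≥ 0, so the investor offers 0 and keeps 60.
Round 4 (the founder proposes): the investor can get 60 next round, worth 0.47 × 60 = 28.2 now; the founder offers that and keeps 31.8.
Round 3 (the investor proposes): the founder can get 31.8 next round, worth 0.47 × 31.8 = 14.946 now. The investor offers 14.946 and keeps 60 − 14.946 = 45.054.
Round 2 (the founder proposes): the investor can get 45.054 next round, worth 0.47 × 45.054 = 21.17538 now; the founder offers that and keeps 38.82462.
Round 1 (the investor proposes): the founder can get 38.82462 next round, worth 0.47 × 38.82462 = 18.2475714 now; the investor offers that and keeps 41.7524286.

18.25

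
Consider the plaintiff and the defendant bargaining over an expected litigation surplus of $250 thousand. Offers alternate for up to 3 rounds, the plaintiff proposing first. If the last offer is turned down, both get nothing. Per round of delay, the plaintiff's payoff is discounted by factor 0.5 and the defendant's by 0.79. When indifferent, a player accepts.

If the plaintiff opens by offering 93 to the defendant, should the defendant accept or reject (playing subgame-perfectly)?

Reject

Work out the defendant's continuation value if the offer is rejected.
Round 3 (the plaintiff proposes): rejection yields 0 for the defendant; the plaintiff offers 0 and keeps 250.
Round 2 (the defendant proposes): the plaintiff can get 250 next round, worth 0.5 × 250 = 125 now, so the defendant offers 125, keeping 125.
So by rejecting in round 1, the defendant gets 125 next round, worth 0.79 × 125 = 98.75 now.
Offer 93 < 98.75, so the defendant rejects.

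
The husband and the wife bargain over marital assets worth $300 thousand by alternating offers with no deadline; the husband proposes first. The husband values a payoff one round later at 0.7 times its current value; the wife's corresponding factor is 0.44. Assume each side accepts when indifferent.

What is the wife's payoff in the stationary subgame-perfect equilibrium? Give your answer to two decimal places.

In a stationary SPE each proposer offers the other exactly their discounted continuation value.
If the husband keeps x when proposing and the wife keeps y when proposing, then x = 300 − 0.44y and y = 300 − 0.7x.
Solving: x = 300(1 − 0.44) / (1 − 0.7·0.44) = 168 / 0.692 ≈ 242.7746.
The wife gets 300 − 242.7746 ≈ 57.2254.

57.23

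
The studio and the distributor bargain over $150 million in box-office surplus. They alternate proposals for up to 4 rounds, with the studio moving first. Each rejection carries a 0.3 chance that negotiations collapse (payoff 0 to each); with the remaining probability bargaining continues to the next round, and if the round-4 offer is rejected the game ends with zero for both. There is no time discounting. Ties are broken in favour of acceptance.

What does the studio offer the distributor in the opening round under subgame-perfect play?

82.95

Round 4 (the distributor proposes): the studio will accept anything ≥ 0, so the distributor offers 0 and keeps 150.
Round 3 (the studio proposes): rejecting gives the distributor an expected 0.7 × 150 = 105. The studio offers 105 and keeps 150 − 105 = 45.
Round 2 (the distributor proposes): rejecting gives the studio an expected 0.7 × 45 = 31.5; the distributor offers that and keeps 118.5.
Round 1 (the studio proposes): rejecting gives the distributor an expected 0.7 × 118.5 = 82.95, so the studio offers 82.95, keeping 67.05.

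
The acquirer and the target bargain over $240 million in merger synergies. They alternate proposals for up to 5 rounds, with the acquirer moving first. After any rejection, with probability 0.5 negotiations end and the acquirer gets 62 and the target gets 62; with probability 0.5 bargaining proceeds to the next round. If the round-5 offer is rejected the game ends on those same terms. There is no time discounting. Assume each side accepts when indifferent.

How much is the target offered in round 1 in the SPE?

By backward induction:
Round 5 (the acquirer proposes): the target gets 62 if talks fail, so the acquirer offers 62 and keeps 178.
Round 4 (the target proposes): rejecting gives the acquirer an expected 0.5 × 178 + 0.5 × 62 = 120, so the target offers 120, keeping 120.
Round 3 (the acquirer proposes): rejecting gives the target an expected 0.5 × 120 + 0.5 × 62 = 91, so the acquirer offers 91, keeping 149.
Round 2 (the target proposes): rejecting gives the acquirer an expected 0.5 × 149 + 0.5 × 62 = 105.5, so the target offers 105.5, keeping 134.5.
Round 1 (the acquirer proposes): rejecting gives the target an expected 0.5 × 134.5 + 0.5 × 62 = 98.25, so the acquirer offers 98.25, keeping 141.75.

98.25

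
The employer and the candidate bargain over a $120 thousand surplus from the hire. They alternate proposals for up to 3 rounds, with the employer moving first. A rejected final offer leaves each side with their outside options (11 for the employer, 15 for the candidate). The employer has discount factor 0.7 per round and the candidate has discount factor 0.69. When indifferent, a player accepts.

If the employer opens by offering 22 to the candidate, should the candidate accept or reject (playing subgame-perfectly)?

Round 3 (the employer proposes): the candidate gets 15 if talks fail, so the employer offers 15 and keeps 105.
Round 2 (the candidate proposes): the employer can get 105 next round, worth 0.7 × 105 = 73.5 now. The candidate offers 73.5 and keeps 120 − 73.5 = 46.5.
So by rejecting in round 1, the candidate gets 46.5 next round, worth 0.69 × 46.5 = 32.085 now.
Offer 22 < 32.085, so the candidate rejects.

Reject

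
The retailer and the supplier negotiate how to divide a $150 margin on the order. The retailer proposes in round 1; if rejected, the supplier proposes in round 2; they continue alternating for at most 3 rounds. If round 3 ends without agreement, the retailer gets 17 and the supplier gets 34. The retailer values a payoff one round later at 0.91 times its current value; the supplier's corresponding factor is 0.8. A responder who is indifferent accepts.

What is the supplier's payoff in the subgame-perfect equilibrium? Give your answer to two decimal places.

35.55

Round 3 (the retailer proposes): the supplier gets 34 if talks fail, so the retailer offers 34 and keeps 116.
Round 2 (the supplier proposes): the retailer can get 116 next round, worth 0.91 × 116 = 105.56 now. The supplier offers 105.56 and keeps 150 − 105.56 = 44.44.
Round 1 (the retailer proposes): the supplier can get 44.44 next round, worth 0.8 × 44.44 = 35.552 now; the retailer offers that and keeps 114.448.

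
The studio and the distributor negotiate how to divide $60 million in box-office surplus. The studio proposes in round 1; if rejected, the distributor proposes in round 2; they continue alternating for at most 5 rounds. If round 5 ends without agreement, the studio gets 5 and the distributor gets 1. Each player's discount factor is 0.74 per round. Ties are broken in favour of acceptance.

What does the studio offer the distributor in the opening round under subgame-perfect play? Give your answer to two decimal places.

Round 5 (the studio proposes): the distributor gets 1 if talks fail, so the studio offers 1 and keeps 59.
Round 4 (the distributor proposes): the studio can get 59 next round, worth 0.74 × 59 = 43.66 now. The distributor offers 43.66 and keeps 60 − 43.66 = 16.34.
Round 3 (the studio proposes): the distributor can get 16.34 next round, worth 0.74 × 16.34 = 12.0916 now; the studio offers that and keeps 47.9084.
Round 2 (the distributor proposes): the studio can get 47.9084 next round, worth 0.74 × 47.9084 = 35.452216 now, so the distributor offers 35.452216, keeping 24.547784.
Round 1 (the studio proposes): the distributor can get 24.547784 next round, worth 0.74 × 24.547784 = 18.16536016 now. The studio offers 18.16536016 and keeps 60 − 18.16536016 = 41.83463984.

18.17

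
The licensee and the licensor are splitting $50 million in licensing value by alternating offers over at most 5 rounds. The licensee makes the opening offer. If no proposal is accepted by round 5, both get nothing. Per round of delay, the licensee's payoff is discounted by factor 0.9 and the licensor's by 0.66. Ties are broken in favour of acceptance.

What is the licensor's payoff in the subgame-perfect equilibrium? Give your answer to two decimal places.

5.26

By backward induction:
Round 5 (the licensee proposes): rejection yields 0 for the licensor; the licensee offers 0 and keeps 50.
Round 4 (the licensor proposes): the licensee can get 50 next round, worth 0.9 × 50 = 45 now; the licensor offers that and keeps 5.
Round 3 (the licensee proposes): the licensor can get 5 next round, worth 0.66 × 5 = 3.3 now; the licensee offers that and keeps 46.7.
Round 2 (the licensor proposes): the licensee can get 46.7 next round, worth 0.9 × 46.7 = 42.03 now; the licensor offers that and keeps 7.97.
Round 1 (the licensee proposes): the licensor can get 7.97 next round, worth 0.66 × 7.97 = 5.2602 now; the licensee offers that and keeps 44.7398.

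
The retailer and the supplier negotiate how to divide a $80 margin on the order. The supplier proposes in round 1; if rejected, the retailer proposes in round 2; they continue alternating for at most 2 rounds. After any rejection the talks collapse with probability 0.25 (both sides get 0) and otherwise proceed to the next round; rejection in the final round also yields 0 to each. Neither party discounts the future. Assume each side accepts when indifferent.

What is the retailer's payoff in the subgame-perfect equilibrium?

Round 2 (the retailer proposes): rejection yields 0 for the supplier; the retailer offers 0 and keeps 80.
Round 1 (the supplier proposes): rejecting gives the retailer an expected 0.75 × 80 = 60; the supplier offers that and keeps 20.

60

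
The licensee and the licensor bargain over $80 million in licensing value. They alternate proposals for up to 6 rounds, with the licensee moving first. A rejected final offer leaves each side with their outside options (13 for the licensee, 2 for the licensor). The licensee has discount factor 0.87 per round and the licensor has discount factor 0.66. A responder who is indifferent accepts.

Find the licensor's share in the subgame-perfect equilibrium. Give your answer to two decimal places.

25.38

Round 6 (the licensor proposes): the licensee gets 13 if talks fail, so the licensor offers 13 and keeps 67.
Round 5 (the licensee proposes): the licensor can get 67 next round, worth 0.66 × 67 = 44.22 now; the licensee offers that and keeps 35.78.
Round 4 (the licensor proposes): the licensee can get 35.78 next round, worth 0.87 × 35.78 = 31.1286 now, so the licensor offers 31.1286, keeping 48.8714.
Round 3 (the licensee proposes): the licensor can get 48.8714 next round, worth 0.66 × 48.8714 = 32.255124 now; the licensee offers that and keeps 47.744876.
Round 2 (the licensor proposes): the licensee can get 47.744876 next round, worth 0.87 × 47.744876 = 41.53804212 now. The licensor offers 41.53804212 and keeps 80 − 41.53804212 = 38.46195788.
Round 1 (the licensee proposes): the licensor can get 38.46195788 next round, worth 0.66 × 38.46195788 = 25.3848922008 now. The licensee offers 25.3848922008 and keeps 80 − 25.3848922008 = 54.6151077992.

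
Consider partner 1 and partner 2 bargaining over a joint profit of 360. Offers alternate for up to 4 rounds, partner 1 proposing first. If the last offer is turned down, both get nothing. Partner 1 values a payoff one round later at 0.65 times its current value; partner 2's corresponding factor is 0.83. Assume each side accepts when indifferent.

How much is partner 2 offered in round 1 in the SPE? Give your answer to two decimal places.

265.78

Round 4 (partner 2 proposes): partner 1 will accept anything ≥ 0, so partner 2 offers 0 and keeps 360.
Round 3 (partner 1 proposes): partner 2 can get 360 next round, worth 0.83 × 360 = 298.8 now, so partner 1 offers 298.8, keeping 61.2.
Round 2 (partner 2 proposes): partner 1 can get 61.2 next round, worth 0.65 × 61.2 = 39.78 now, so partner 2 offers 39.78, keeping 320.22.
Round 1 (partner 1 proposes): partner 2 can get 320.22 next round, worth 0.83 × 320.22 = 265.7826 now. Partner 1 offers 265.7826 and keeps 360 − 265.7826 = 94.2174.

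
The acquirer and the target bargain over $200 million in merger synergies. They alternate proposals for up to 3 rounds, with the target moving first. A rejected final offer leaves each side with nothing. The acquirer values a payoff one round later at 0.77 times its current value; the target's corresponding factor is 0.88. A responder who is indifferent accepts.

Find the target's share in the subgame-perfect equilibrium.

181.52

Solve by backward induction from round 3.
Round 3 (the target proposes): the acquirer will accept anything ≥ 0, so the target offers 0 and keeps 200.
Round 2 (the acquirer proposes): the target can get 200 next round, worth 0.88 × 200 = 176 now. The acquirer offers 176 and keeps 200 − 176 = 24.
Round 1 (the target proposes): the acquirer can get 24 next round, worth 0.77 × 24 = 18.48 now, so the target offers 18.48, keeping 181.52.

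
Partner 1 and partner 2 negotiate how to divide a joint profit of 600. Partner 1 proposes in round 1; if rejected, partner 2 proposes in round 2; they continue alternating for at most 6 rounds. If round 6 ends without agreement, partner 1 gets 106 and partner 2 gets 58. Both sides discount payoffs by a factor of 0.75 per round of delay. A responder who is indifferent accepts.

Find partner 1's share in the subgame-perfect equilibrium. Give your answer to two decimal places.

306.99

Round 6 (partner 2 proposes): partner 1 gets 106 if talks fail, so partner 2 offers 106 and keeps 494.
Round 5 (partner 1 proposes): partner 2 can get 494 next round, worth 0.75 × 494 = 370.5 now. Partner 1 offers 370.5 and keeps 600 − 370.5 = 229.5.
Round 4 (partner 2 proposes): partner 1 can get 229.5 next round, worth 0.75 × 229.5 = 172.125 now, so partner 2 offers 172.125, keeping 427.875.
Round 3 (partner 1 proposes): partner 2 can get 427.875 next round, worth 0.75 × 427.875 = 320.90625 now, so partner 1 offers 320.90625, keeping 279.09375.
Round 2 (partner 2 proposes): partner 1 can get 279.09375 next round, worth 0.75 × 279.09375 = 209.3203125 now, so partner 2 offers 209.3203125, keeping 390.6796875.
Round 1 (partner 1 proposes): partner 2 can get 390.6796875 next round, worth 0.75 × 390.6796875 = 293.009765625 now; partner 1 offers that and keeps 306.990234375.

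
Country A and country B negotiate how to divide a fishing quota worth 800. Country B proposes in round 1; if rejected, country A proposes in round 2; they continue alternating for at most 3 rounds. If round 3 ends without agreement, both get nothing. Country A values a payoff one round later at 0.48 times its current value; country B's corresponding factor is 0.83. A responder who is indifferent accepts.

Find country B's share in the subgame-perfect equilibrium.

Solve by backward induction from round 3.
Round 3 (country B proposes): country A will accept anything ≥ 0, so country B offers 0 and keeps 800.
Round 2 (country A proposes): country B can get 800 next round, worth 0.83 × 800 = 664 now; country A offers that and keeps 136.
Round 1 (country B proposes): country A can get 136 next round, worth 0.48 × 136 = 65.28 now. Country B offers 65.28 and keeps 800 − 65.28 = 734.72.

734.72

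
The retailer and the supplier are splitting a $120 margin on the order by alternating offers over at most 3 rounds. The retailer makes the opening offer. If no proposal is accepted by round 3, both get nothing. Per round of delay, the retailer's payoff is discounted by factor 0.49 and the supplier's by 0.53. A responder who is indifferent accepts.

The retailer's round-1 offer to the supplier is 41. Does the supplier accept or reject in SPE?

Accept

Round 3 (the retailer proposes): the supplier will accept anything ≥ 0, so the retailer offers 0 and keeps 120.
Round 2 (the supplier proposes): the retailer can get 120 next round, worth 0.49 × 120 = 58.8 now, so the supplier offers 58.8, keeping 61.2.
So by rejecting in round 1, the supplier gets 61.2 next round, worth 0.53 × 61.2 = 32.436 now.
Offer 41 ≥ 32.436, so the supplier accepts.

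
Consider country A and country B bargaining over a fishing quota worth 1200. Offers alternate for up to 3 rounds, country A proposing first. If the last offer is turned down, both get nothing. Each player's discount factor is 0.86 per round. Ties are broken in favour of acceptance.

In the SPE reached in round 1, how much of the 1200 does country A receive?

1055.52

Work backward from the last round.
Round 3 (country A proposes): rejection yields 0 for country B; country A offers 0 and keeps 1200.
Round 2 (country B proposes): country A can get 1200 next round, worth 0.86 × 1200 = 1032 now, so country B offers 1032, keeping 168.
Round 1 (country A proposes): country B can get 168 next round, worth 0.86 × 168 = 144.48 now; country A offers that and keeps 1055.52.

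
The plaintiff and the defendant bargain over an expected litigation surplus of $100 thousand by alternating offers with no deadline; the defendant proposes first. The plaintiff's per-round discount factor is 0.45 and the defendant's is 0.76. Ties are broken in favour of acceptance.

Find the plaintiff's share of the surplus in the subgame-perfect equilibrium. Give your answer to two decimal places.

16.41

In a stationary SPE each proposer offers the other exactly their discounted continuation value.
If the defendant keeps x when proposing and the plaintiff keeps y when proposing, then x = 100 − 0.45y and y = 100 − 0.76x.
Solving: x = 100(1 − 0.45) / (1 − 0.76·0.45) = 55 / 0.658 ≈ 83.5866.
The plaintiff gets 100 − 83.5866 ≈ 16.4134.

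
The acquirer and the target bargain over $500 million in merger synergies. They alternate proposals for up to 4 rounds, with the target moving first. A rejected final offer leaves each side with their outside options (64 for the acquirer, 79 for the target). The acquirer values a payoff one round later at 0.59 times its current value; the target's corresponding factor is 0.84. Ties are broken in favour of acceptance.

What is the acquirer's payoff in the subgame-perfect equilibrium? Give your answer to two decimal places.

Solve by backward induction from round 4.
Round 4 (the acquirer proposes): the target gets 79 if talks fail, so the acquirer offers 79 and keeps 421.
Round 3 (the target proposes): the acquirer can get 421 next round, worth 0.59 × 421 = 248.39 now; the target offers that and keeps 251.61.
Round 2 (the acquirer proposes): the target can get 251.61 next round, worth 0.84 × 251.61 = 211.3524 now; the acquirer offers that and keeps 288.6476.
Round 1 (the target proposes): the acquirer can get 288.6476 next round, worth 0.59 × 288.6476 = 170.302084 now; the target offers that and keeps 329.697916.

170.30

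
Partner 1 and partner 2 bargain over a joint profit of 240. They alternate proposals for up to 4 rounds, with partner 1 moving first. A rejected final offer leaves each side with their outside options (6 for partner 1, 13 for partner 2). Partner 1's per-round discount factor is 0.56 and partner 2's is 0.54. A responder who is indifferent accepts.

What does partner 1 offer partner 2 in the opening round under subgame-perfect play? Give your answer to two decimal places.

Round 4 (partner 2 proposes): partner 1 gets 6 if talks fail, so partner 2 offers 6 and keeps 234.
Round 3 (partner 1 proposes): partner 2 can get 234 next round, worth 0.54 × 234 = 126.36 now; partner 1 offers that and keeps 113.64.
Round 2 (partner 2 proposes): partner 1 can get 113.64 next round, worth 0.56 × 113.64 = 63.6384 now; partner 2 offers that and keeps 176.3616.
Round 1 (partner 1 proposes): partner 2 can get 176.3616 next round, worth 0.54 × 176.3616 = 95.235264 now. Partner 1 offers 95.235264 and keeps 240 − 95.235264 = 144.764736.

95.24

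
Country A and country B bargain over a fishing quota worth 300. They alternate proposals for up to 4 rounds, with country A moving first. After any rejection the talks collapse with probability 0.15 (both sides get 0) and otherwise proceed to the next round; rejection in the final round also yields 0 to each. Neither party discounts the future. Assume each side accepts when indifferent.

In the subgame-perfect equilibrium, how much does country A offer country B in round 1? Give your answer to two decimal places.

222.49

By backward induction:
Round 4 (country B proposes): rejection yields 0 for country A; country B offers 0 and keeps 300.
Round 3 (country A proposes): rejecting gives country B an expected 0.85 × 300 = 255; country A offers that and keeps 45.
Round 2 (country B proposes): rejecting gives country A an expected 0.85 × 45 = 38.25, so country B offers 38.25, keeping 261.75.
Round 1 (country A proposes): rejecting gives country B an expected 0.85 × 261.75 = 222.4875. Country A offers 222.4875 and keeps 300 − 222.4875 = 77.5125.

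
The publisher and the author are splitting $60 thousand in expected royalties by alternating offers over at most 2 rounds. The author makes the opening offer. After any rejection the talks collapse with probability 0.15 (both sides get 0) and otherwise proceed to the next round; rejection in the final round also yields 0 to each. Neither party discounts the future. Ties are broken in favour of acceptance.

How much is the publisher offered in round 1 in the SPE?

51

Round 2 (the publisher proposes): rejection yields 0 for the author; the publisher offers 0 and keeps 60.
Round 1 (the author proposes): rejecting gives the publisher an expected 0.85 × 60 = 51, so the author offers 51, keeping 9.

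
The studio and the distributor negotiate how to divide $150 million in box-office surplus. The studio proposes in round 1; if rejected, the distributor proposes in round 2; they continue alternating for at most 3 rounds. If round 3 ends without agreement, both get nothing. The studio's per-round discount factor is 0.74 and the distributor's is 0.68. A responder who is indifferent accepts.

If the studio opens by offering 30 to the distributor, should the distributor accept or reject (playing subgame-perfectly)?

Work out the distributor's continuation value if the offer is rejected.
Round 3 (the studio proposes): the distributor will accept anything ≥ 0, so the studio offers 0 and keeps 150.
Round 2 (the distributor proposes): the studio can get 150 next round, worth 0.74 × 150 = 111 now, so the distributor offers 111, keeping 39.
So by rejecting in round 1, the distributor gets 39 next round, worth 0.68 × 39 = 26.52 now.
Offer 30 ≥ 26.52, so the distributor accepts.

Accept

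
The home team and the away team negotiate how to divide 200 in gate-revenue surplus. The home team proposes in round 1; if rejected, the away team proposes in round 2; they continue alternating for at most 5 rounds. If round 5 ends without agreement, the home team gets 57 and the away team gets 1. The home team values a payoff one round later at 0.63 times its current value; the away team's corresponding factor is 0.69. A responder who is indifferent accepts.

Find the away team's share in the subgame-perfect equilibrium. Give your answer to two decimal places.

Round 5 (the home team proposes): the away team gets 1 if talks fail, so the home team offers 1 and keeps 199.
Round 4 (the away team proposes): the home team can get 199 next round, worth 0.63 × 199 = 125.37 now. The away team offers 125.37 and keeps 200 − 125.37 = 74.63.
Round 3 (the home team proposes): the away team can get 74.63 next round, worth 0.69 × 74.63 = 51.4947 now; the home team offers that and keeps 148.5053.
Round 2 (the away team proposes): the home team can get 148.5053 next round, worth 0.63 × 148.5053 = 93.558339 now; the away team offers that and keeps 106.441661.
Round 1 (the home team proposes): the away team can get 106.441661 next round, worth 0.69 × 106.441661 = 73.44474609 now. The home team offers 73.44474609 and keeps 200 − 73.44474609 = 126.55525391.

73.44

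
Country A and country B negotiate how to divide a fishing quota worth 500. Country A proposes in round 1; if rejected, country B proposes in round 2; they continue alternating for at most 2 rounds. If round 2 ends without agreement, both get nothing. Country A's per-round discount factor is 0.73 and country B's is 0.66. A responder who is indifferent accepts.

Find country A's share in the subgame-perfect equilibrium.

170

Solve by backward induction from round 2.
Round 2 (country B proposes): rejection yields 0 for country A; country B offers 0 and keeps 500.
Round 1 (country A proposes): country B can get 500 next round, worth 0.66 × 500 = 330 now, so country A offers 330, keeping 170.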